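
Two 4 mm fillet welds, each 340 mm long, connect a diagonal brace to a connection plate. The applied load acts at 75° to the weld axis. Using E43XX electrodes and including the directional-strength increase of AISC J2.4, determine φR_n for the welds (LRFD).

φR_n ≈ 549 kN

E43XX → F_EXX = 430 MPa.
t_e = 0.707 × 4 = 2.828 mm; A_we = 2.828 × 680 = 1923 mm².
Directional factor: 1.0 + 0.5 sin^1.5(75°) = 1.475.
F_nw = 0.6 × 430 × 1.475 = 380.5 MPa.
φR_n = 0.75 × 380.5 × 1923 × 10⁻³ = 548.7 kN.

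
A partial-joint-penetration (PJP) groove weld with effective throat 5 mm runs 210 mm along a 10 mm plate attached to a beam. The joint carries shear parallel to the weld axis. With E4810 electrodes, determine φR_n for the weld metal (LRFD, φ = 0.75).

E48XX → F_EXX = 480 MPa.
Effective throat (given) t_e = 5 mm.
A_we = 5 × 210 = 1050 mm².
F_nw = 0.6 F_EXX = 288 MPa.
φR_n = 0.75 × 288 × 1050 × 10⁻³ = 226.8 kN.

φR_n ≈ 227 kN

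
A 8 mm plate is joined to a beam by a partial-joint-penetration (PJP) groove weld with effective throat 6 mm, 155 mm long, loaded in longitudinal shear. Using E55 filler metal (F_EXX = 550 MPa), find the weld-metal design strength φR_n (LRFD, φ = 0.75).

φR_n ≈ 230 kN

Effective throat (given) t_e = 6 mm.
A_we = 6 × 155 = 930 mm².
F_nw = 0.6 F_EXX = 330 MPa.
φR_n = 0.75 × 330 × 930 × 10⁻³ = 230.2 kN.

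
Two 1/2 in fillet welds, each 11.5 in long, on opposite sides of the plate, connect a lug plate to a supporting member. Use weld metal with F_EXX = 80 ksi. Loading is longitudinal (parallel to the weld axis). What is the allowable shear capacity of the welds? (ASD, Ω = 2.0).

Effective throat t_e = 0.707 × 0.5 = 0.3535 in.
Total length L = 23 in; A_we = 0.3535 × 23 = 8.13 in².
F_nw = 0.6 F_EXX = 0.6 × 80 = 48 ksi.
R_n = 48 × 8.13 = 390.3 kips; R_n/Ω = 390.3/2.0 = 195.1 kips.

R_n/Ω ≈ 195 kips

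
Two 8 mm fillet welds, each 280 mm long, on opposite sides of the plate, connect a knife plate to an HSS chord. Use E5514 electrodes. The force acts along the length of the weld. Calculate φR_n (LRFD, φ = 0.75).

E55XX → F_EXX = 550 MPa.
Effective throat t_e = 0.707 × 8 = 5.656 mm.
Total length L = 560 mm; A_we = 5.656 × 560 = 3167 mm².
F_nw = 0.6 F_EXX = 0.6 × 550 = 330 MPa.
φR_n = 0.75 × 330 × 3167 × 10⁻³ = 783.9 kN.

φR_n ≈ 784 kN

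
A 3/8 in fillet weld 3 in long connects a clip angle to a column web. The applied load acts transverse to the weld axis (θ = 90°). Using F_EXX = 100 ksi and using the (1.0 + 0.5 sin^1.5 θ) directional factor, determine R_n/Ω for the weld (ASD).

R_n/Ω ≈ 35.8 kips

t_e = 0.707 × 0.375 = 0.2651 in; A_we = 0.2651 × 3 = 0.7954 in².
Directional factor: 1.0 + 0.5 sin^1.5(90°) = 1.5.
F_nw = 0.6 × 100 × 1.5 = 90 ksi.
R_n/Ω = (90 × 0.7954) / 2.0 = 35.79 kips.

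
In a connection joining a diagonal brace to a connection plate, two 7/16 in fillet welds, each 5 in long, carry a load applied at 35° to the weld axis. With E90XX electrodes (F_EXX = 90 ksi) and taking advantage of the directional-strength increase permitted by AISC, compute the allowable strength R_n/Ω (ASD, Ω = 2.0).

t_e = 0.707 × 0.4375 = 0.3093 in; A_we = 0.3093 × 10 = 3.093 in².
Directional factor: 1.0 + 0.5 sin^1.5(35°) = 1.217.
F_nw = 0.6 × 90 × 1.217 = 65.73 ksi.
R_n/Ω = (65.73 × 3.093) / 2.0 = 101.7 kip.

R_n/Ω ≈ 102 kip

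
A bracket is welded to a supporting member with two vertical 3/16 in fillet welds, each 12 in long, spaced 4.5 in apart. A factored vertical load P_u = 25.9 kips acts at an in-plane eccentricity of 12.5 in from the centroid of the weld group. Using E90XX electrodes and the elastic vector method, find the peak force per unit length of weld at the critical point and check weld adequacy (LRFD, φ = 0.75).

E90XX → F_EXX = 90 ksi.
Total weld length L_w = 24 in. Treat welds as unit-width lines.
Polar moment about centroid: J = 2[d³/12 + d(b/2)²] = 2[12³/12 + 12×2.25²] = 409.5 in³.
Direct shear f_v = P/L_w = 25.9 / 24 = 1.079 kip/in (vertical).
Torsion M = P·e = 25.9 × 12.5 = 323.75 kip·in.
Critical point at (x, y) = (2.25, 6) from centroid. f_tx = M·y/J = 4.744 kip/in; f_ty = M·x/J = 1.779 kip/in.
Resultant f_max = √[f_tx² + (f_v + f_ty)²] = √[4.744² + (1.079 + 1.779)²] = 5.538 kip/in.
Capacity per unit length: φr_n = 0.75 × 0.6 × 90 × (0.707 × 0.1875) = 5.369 kip/in.
5.538 > 5.369 → NOT adequate.

f_max ≈ 5.54 kip/in; NOT adequate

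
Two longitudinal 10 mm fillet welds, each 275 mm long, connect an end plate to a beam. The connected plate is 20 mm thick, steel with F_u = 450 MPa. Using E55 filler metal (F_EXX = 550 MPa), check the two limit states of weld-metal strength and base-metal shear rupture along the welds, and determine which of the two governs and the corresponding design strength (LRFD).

t_e = 0.707 × 10 = 7.07 mm; L = 550 mm.
Weld metal: φR_n = 0.75 × 0.6 × 550 × 7.07 × 550 × 10⁻³ = 962.4 kN.
Base metal (shear rupture): φR_n = 0.75 × 0.6 × 450 × 20 × 550 × 10⁻³ = 2228 kN.
Governing: weld metal.

φR_n ≈ 962 kN (weld metal governs)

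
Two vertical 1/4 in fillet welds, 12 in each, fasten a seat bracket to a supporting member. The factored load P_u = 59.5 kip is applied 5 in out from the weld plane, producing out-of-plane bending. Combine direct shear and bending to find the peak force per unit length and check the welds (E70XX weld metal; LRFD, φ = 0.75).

E70XX → F_EXX = 70 ksi.
L_w = 2 × 12 = 24 in; section modulus (unit throat) S = 2 × L²/6 = 48 in².
Direct shear f_v = P/L_w = 59.5/24 = 2.479 kip/in.
Moment M = P × e = 59.5 × 5 = 297.5 kip·in; bending f_b = M/S = 6.198 kip/in.
f_max = √(f_v² + f_b²) = √(2.479² + 6.198²) = 6.675 kip/in.
φr_n = 0.75 × 0.6 × 70 × (0.707 × 0.25) = 5.568 kip/in → NOT adequate.

f_max ≈ 6.68 kip/in; NOT adequate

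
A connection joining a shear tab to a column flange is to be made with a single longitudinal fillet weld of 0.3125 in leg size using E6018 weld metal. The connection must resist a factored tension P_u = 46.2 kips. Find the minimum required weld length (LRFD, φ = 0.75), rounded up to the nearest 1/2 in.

E60XX → F_EXX = 60 ksi.
Throat t_e = 0.707 × 0.3125 = 0.2209 in.
φr_n = 0.75 × 0.6 × 60 × 0.2209 = 5.965 kips/in.
L_req = P_u / φr_n = 46.2 / 5.965 = 7.745 in total.
Round up → use L = 8 in.

L = 8 in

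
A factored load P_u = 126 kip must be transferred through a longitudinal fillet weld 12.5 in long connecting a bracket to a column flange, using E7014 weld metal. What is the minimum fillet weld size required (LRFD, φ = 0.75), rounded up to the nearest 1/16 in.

E70XX → F_EXX = 70 ksi.
Total weld length L = 12.5 in.
Required throat t_e = P_u / (φ × 0.6 F_EXX × L) = 126 / (0.75 × 0.6 × 70 × 12.5) = 0.32 in.
Required leg w = t_e / 0.707 = 0.4526 in → use 1/2 in.

w = 1/2 in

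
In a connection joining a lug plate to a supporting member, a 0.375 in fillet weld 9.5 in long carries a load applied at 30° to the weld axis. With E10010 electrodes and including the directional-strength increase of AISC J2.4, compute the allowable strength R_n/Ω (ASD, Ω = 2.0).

E100XX → F_EXX = 100 ksi.
t_e = 0.707 × 0.375 = 0.2651 in; A_we = 0.2651 × 9.5 = 2.519 in².
Directional factor: 1.0 + 0.5 sin^1.5(30°) = 1.177.
F_nw = 0.6 × 100 × 1.177 = 70.61 ksi.
R_n/Ω = (70.61 × 2.519) / 2.0 = 88.92 kips.

R_n/Ω ≈ 88.9 kips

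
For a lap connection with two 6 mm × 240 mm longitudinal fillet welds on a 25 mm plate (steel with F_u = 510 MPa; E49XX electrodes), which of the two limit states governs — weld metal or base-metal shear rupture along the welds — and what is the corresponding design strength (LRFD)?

E49XX → F_EXX = 490 MPa.
t_e = 0.707 × 6 = 4.242 mm; L = 480 mm.
Weld metal: φR_n = 0.75 × 0.6 × 490 × 4.242 × 480 × 10⁻³ = 449 kN.
Base metal (shear rupture): φR_n = 0.75 × 0.6 × 510 × 25 × 480 × 10⁻³ = 2754 kN.
Governing: weld metal.

φR_n ≈ 449 kN (weld metal governs)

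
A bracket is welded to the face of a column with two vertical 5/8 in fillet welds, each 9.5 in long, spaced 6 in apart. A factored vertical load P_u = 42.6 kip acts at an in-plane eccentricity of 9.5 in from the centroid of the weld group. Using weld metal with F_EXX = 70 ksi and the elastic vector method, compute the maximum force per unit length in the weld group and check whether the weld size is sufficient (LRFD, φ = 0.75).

f_max ≈ 8.65 kip/in; adequate

Total weld length L_w = 19 in. Treat welds as unit-width lines.
Polar moment about centroid: J = 2[d³/12 + d(b/2)²] = 2[9.5³/12 + 9.5×3²] = 313.9 in³.
Direct shear f_v = P/L_w = 42.6 / 19 = 2.242 kip/in (vertical).
Torsion M = P·e = 42.6 × 9.5 = 404.7 kip·in.
Critical point at (x, y) = (3, 4.75) from centroid. f_tx = M·y/J = 6.124 kip/in; f_ty = M·x/J = 3.868 kip/in.
Resultant f_max = √[f_tx² + (f_v + f_ty)²] = √[6.124² + (2.242 + 3.868)²] = 8.651 kip/in.
Capacity per unit length: φr_n = 0.75 × 0.6 × 70 × (0.707 × 0.625) = 13.92 kip/in.
8.651 ≤ 13.92 → adequate.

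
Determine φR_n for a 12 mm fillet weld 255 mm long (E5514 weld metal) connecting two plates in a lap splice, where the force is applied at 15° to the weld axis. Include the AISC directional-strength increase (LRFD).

φR_n ≈ 571 kN

E55XX → F_EXX = 550 MPa.
t_e = 0.707 × 12 = 8.484 mm; A_we = 8.484 × 255 = 2163 mm².
Directional factor: 1.0 + 0.5 sin^1.5(15°) = 1.066.
F_nw = 0.6 × 550 × 1.066 = 351.7 MPa.
φR_n = 0.75 × 351.7 × 2163 × 10⁻³ = 570.7 kN.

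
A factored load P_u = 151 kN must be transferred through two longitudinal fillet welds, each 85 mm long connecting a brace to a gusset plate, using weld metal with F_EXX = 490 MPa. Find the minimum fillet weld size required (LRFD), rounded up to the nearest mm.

w = 6 mm

Total weld length L = 170 mm.
Required throat t_e = P_u / (φ × 0.6 F_EXX × L) = 151 / (0.75 × 0.6 × 490 × 170 × 10⁻³) = 4.028 mm.
Required leg w = t_e / 0.707 = 5.698 mm → use 6 mm.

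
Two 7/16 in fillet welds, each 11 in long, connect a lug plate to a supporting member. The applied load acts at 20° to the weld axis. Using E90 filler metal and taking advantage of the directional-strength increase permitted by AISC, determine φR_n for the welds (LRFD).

φR_n ≈ 303 kips

E90XX → F_EXX = 90 ksi.
t_e = 0.707 × 0.4375 = 0.3093 in; A_we = 0.3093 × 22 = 6.805 in².
Directional factor: 1.0 + 0.5 sin^1.5(20°) = 1.1.
F_nw = 0.6 × 90 × 1.1 = 59.4 ksi.
φR_n = 0.75 × 59.4 × 6.805 = 303.2 kips.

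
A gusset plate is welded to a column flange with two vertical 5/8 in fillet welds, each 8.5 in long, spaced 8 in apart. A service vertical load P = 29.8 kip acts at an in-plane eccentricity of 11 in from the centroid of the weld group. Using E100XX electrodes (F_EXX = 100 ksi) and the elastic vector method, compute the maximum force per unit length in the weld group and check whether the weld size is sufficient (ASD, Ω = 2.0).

f_max ≈ 6.44 kip/in; adequate

Total weld length L_w = 17 in. Treat welds as unit-width lines.
Polar moment about centroid: J = 2[d³/12 + d(b/2)²] = 2[8.5³/12 + 8.5×4²] = 374.4 in³.
Direct shear f_v = P/L_w = 29.8 / 17 = 1.753 kip/in (vertical).
Torsion M = P·e = 29.8 × 11 = 327.8 kip·in.
Critical point at (x, y) = (4, 4.25) from centroid. f_tx = M·y/J = 3.721 kip/in; f_ty = M·x/J = 3.503 kip/in.
Resultant f_max = √[f_tx² + (f_v + f_ty)²] = √[3.721² + (1.753 + 3.503)²] = 6.44 kip/in.
Capacity per unit length: r_n/Ω = (1/2.0) × 0.6 × 100 × (0.707 × 0.625) = 13.26 kip/in.
6.44 ≤ 13.26 → adequate.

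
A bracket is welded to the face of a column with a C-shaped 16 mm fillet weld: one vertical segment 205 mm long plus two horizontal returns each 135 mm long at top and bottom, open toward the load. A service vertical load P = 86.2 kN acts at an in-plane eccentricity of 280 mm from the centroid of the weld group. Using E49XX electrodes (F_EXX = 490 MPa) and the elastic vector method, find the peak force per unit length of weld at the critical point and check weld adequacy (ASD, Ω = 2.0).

f_max ≈ 891 N/mm; adequate

Total weld length L_w = 475 mm. Treat welds as unit-width lines.
Centroid: x̄ = 2×135×67.5 / 475 = 38.37 mm from the vertical weld.
Polar moment about centroid: J = I_x + I_y = [205³/12 + 2×135×102.5²] + [205×38.37² + 2(135³/12 + 135×29.13²)] = 4496000 mm³.
Direct shear f_v = P/L_w = 86.2×10³ / 475 = 181.5 N/mm (vertical).
Torsion M = P·e = 86.2×10³ × 280 = 24136000 N·mm.
Critical point at (x, y) = (96.63, 102.5) from centroid. f_tx = M·y/J = 550.3 N/mm; f_ty = M·x/J = 518.8 N/mm.
Resultant f_max = √[f_tx² + (f_v + f_ty)²] = √[550.3² + (181.5 + 518.8)²] = 890.6 N/mm.
Capacity per unit length: r_n/Ω = (1/2.0) × 0.6 × 490 × (0.707 × 16) = 1663 N/mm.
890.6 ≤ 1663 → adequate.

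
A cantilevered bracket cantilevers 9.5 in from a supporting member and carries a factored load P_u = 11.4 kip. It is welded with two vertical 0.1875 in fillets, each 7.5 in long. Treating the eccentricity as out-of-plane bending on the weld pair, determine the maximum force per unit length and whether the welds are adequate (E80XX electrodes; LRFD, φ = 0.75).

E80XX → F_EXX = 80 ksi.
L_w = 2 × 7.5 = 15 in; section modulus (unit throat) S = 2 × L²/6 = 18.75 in².
Direct shear f_v = P/L_w = 11.4/15 = 0.76 kip/in.
Moment M = P × e = 11.4 × 9.5 = 108.3 kip·in; bending f_b = M/S = 5.776 kip/in.
f_max = √(f_v² + f_b²) = √(0.76² + 5.776²) = 5.826 kip/in.
φr_n = 0.75 × 0.6 × 80 × (0.707 × 0.1875) = 4.772 kip/in → NOT adequate.

f_max ≈ 5.83 kip/in; NOT adequate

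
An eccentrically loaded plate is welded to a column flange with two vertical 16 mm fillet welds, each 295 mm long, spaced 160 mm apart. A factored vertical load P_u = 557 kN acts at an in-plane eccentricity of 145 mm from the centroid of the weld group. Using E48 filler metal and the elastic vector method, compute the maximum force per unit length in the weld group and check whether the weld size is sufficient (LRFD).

E48XX → F_EXX = 480 MPa.
Total weld length L_w = 590 mm. Treat welds as unit-width lines.
Polar moment about centroid: J = 2[d³/12 + d(b/2)²] = 2[295³/12 + 295×80²] = 8055000 mm³.
Direct shear f_v = P/L_w = 557×10³ / 590 = 944.1 N/mm (vertical).
Torsion M = P·e = 557×10³ × 145 = 80765000 N·mm.
Critical point at (x, y) = (80, 147.5) from centroid. f_tx = M·y/J = 1479 N/mm; f_ty = M·x/J = 802.2 N/mm.
Resultant f_max = √[f_tx² + (f_v + f_ty)²] = √[1479² + (944.1 + 802.2)²] = 2288 N/mm.
Capacity per unit length: φr_n = 0.75 × 0.6 × 480 × (0.707 × 16) = 2443 N/mm.
2288 ≤ 2443 → adequate.

f_max ≈ 2290 N/mm; adequate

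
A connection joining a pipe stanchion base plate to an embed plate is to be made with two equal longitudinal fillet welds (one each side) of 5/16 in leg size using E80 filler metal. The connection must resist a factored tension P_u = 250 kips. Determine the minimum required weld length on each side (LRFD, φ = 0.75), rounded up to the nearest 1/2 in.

L = 16 in on each side

E80XX → F_EXX = 80 ksi.
Throat t_e = 0.707 × 0.3125 = 0.2209 in.
φr_n = 0.75 × 0.6 × 80 × 0.2209 = 7.954 kips/in.
L_req = P_u / φr_n = 250 / 7.954 = 31.43 in total.
Per side: 31.43 / 2 = 15.72 in.
Round up → use L = 16 in on each side.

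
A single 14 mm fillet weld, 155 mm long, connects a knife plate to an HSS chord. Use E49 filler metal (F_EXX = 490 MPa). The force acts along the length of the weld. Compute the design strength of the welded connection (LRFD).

φR_n ≈ 338 kN

Effective throat t_e = 0.707 × 14 = 9.898 mm.
Total length L = 155 mm; A_we = 9.898 × 155 = 1534 mm².
F_nw = 0.6 F_EXX = 0.6 × 490 = 294 MPa.
φR_n = 0.75 × 294 × 1534 × 10⁻³ = 338.3 kN.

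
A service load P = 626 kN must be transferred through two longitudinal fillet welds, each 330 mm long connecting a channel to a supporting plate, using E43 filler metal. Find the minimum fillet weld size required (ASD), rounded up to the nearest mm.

E43XX → F_EXX = 430 MPa.
Total weld length L = 660 mm.
Required throat t_e = P × Ω / (0.6 F_EXX × L) = 626 × 2.0 / (0.6 × 430 × 660 × 10⁻³) = 7.353 mm.
Required leg w = t_e / 0.707 = 10.4 mm → use 11 mm.

w = 11 mm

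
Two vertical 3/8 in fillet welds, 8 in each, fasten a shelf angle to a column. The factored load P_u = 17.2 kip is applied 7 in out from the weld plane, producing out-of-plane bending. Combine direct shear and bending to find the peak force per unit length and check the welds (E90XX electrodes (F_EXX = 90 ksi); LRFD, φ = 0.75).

L_w = 2 × 8 = 16 in; section modulus (unit throat) S = 2 × L²/6 = 21.33 in².
Direct shear f_v = P/L_w = 17.2/16 = 1.075 kip/in.
Moment M = P × e = 17.2 × 7 = 120.4 kip·in; bending f_b = M/S = 5.644 kip/in.
f_max = √(f_v² + f_b²) = √(1.075² + 5.644²) = 5.745 kip/in.
φr_n = 0.75 × 0.6 × 90 × (0.707 × 0.375) = 10.74 kip/in → adequate.

f_max ≈ 5.75 kip/in; adequate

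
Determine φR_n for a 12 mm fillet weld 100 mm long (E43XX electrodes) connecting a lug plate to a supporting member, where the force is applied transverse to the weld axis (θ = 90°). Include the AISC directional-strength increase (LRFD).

φR_n ≈ 246 kN

E43XX → F_EXX = 430 MPa.
t_e = 0.707 × 12 = 8.484 mm; A_we = 8.484 × 100 = 848.4 mm².
Directional factor: 1.0 + 0.5 sin^1.5(90°) = 1.5.
F_nw = 0.6 × 430 × 1.5 = 387 MPa.
φR_n = 0.75 × 387 × 848.4 × 10⁻³ = 246.2 kN.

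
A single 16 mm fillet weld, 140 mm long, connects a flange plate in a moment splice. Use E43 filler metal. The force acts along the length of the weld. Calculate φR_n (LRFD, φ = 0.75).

φR_n ≈ 306 kN

E43XX → F_EXX = 430 MPa.
Effective throat t_e = 0.707 × 16 = 11.31 mm.
Total length L = 140 mm; A_we = 11.31 × 140 = 1584 mm².
F_nw = 0.6 F_EXX = 0.6 × 430 = 258 MPa.
φR_n = 0.75 × 258 × 1584 × 10⁻³ = 306.4 kN.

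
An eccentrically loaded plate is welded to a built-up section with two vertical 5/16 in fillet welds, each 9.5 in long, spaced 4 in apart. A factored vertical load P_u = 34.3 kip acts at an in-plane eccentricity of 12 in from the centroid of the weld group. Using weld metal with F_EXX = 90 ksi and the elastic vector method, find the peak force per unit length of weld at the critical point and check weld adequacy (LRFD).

f_max ≈ 10.5 kip/in; NOT adequate

Total weld length L_w = 19 in. Treat welds as unit-width lines.
Polar moment about centroid: J = 2[d³/12 + d(b/2)²] = 2[9.5³/12 + 9.5×2²] = 218.9 in³.
Direct shear f_v = P/L_w = 34.3 / 19 = 1.805 kip/in (vertical).
Torsion M = P·e = 34.3 × 12 = 411.6 kip·in.
Critical point at (x, y) = (2, 4.75) from centroid. f_tx = M·y/J = 8.932 kip/in; f_ty = M·x/J = 3.761 kip/in.
Resultant f_max = √[f_tx² + (f_v + f_ty)²] = √[8.932² + (1.805 + 3.761)²] = 10.52 kip/in.
Capacity per unit length: φr_n = 0.75 × 0.6 × 90 × (0.707 × 0.3125) = 8.948 kip/in.
10.52 > 8.948 → NOT adequate.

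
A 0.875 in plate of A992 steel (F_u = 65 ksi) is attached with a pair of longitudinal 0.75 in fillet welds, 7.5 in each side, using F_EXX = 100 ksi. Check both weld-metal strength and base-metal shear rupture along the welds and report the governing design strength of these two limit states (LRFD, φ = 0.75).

φR_n ≈ 358 kips (weld metal governs)

t_e = 0.707 × 0.75 = 0.5302 in; L = 15 in.
Weld metal: φR_n = 0.75 × 0.6 × 100 × 0.5302 × 15 = 357.9 kips.
Base metal (shear rupture): φR_n = 0.75 × 0.6 × 65 × 0.875 × 15 = 383.9 kips.
Governing: weld metal.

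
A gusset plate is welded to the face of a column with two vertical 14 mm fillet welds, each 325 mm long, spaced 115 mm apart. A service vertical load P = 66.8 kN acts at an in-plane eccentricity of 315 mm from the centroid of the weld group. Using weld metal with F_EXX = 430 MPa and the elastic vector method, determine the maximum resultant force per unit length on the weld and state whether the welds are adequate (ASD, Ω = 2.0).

Total weld length L_w = 650 mm. Treat welds as unit-width lines.
Polar moment about centroid: J = 2[d³/12 + d(b/2)²] = 2[325³/12 + 325×57.5²] = 7870000 mm³.
Direct shear f_v = P/L_w = 66.8×10³ / 650 = 102.8 N/mm (vertical).
Torsion M = P·e = 66.8×10³ × 315 = 21042000 N·mm.
Critical point at (x, y) = (57.5, 162.5) from centroid. f_tx = M·y/J = 434.5 N/mm; f_ty = M·x/J = 153.7 N/mm.
Resultant f_max = √[f_tx² + (f_v + f_ty)²] = √[434.5² + (102.8 + 153.7)²] = 504.5 N/mm.
Capacity per unit length: r_n/Ω = (1/2.0) × 0.6 × 430 × (0.707 × 14) = 1277 N/mm.
504.5 ≤ 1277 → adequate.

f_max ≈ 505 N/mm; adequate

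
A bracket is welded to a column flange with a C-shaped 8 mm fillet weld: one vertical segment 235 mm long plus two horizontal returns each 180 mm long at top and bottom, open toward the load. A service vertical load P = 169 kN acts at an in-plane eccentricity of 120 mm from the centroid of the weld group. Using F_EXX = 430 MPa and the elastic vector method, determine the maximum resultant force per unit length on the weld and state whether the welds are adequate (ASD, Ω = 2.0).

f_max ≈ 663 N/mm; adequate

Total weld length L_w = 595 mm. Treat welds as unit-width lines.
Centroid: x̄ = 2×180×90 / 595 = 54.45 mm from the vertical weld.
Polar moment about centroid: J = I_x + I_y = [235³/12 + 2×180×117.5²] + [235×54.45² + 2(180³/12 + 180×35.55²)] = 8175000 mm³.
Direct shear f_v = P/L_w = 169×10³ / 595 = 284 N/mm (vertical).
Torsion M = P·e = 169×10³ × 120 = 20280000 N·mm.
Critical point at (x, y) = (125.5, 117.5) from centroid. f_tx = M·y/J = 291.5 N/mm; f_ty = M·x/J = 311.4 N/mm.
Resultant f_max = √[f_tx² + (f_v + f_ty)²] = √[291.5² + (284 + 311.4)²] = 663 N/mm.
Capacity per unit length: r_n/Ω = (1/2.0) × 0.6 × 430 × (0.707 × 8) = 729.6 N/mm.
663 ≤ 729.6 → adequate.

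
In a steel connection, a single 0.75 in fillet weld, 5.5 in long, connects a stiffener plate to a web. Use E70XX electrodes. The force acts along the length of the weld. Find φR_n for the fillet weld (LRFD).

E70XX → F_EXX = 70 ksi.
Effective throat t_e = 0.707 × 0.75 = 0.5302 in.
Total length L = 5.5 in; A_we = 0.5302 × 5.5 = 2.916 in².
F_nw = 0.6 F_EXX = 0.6 × 70 = 42 ksi.
φR_n = 0.75 × 42 × 2.916 = 91.87 kip.

φR_n ≈ 91.9 kip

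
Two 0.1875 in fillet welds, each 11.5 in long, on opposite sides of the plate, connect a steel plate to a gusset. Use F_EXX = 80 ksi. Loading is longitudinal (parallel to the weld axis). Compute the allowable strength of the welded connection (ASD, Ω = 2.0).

R_n/Ω ≈ 73.2 kip

Effective throat t_e = 0.707 × 0.1875 = 0.1326 in.
Total length L = 23 in; A_we = 0.1326 × 23 = 3.049 in².
F_nw = 0.6 F_EXX = 0.6 × 80 = 48 ksi.
R_n = 48 × 3.049 = 146.3 kip; R_n/Ω = 146.3/2.0 = 73.17 kip.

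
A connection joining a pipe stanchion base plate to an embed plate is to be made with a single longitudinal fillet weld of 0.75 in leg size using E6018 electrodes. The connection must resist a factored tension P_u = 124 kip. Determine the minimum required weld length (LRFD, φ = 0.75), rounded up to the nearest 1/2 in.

E60XX → F_EXX = 60 ksi.
Throat t_e = 0.707 × 0.75 = 0.5302 in.
φr_n = 0.75 × 0.6 × 60 × 0.5302 = 14.32 kip/in.
L_req = P_u / φr_n = 124 / 14.32 = 8.661 in total.
Round up → use L = 9 in.

L = 9 in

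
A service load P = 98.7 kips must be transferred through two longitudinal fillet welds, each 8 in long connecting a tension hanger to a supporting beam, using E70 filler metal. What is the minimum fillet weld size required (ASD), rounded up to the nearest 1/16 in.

E70XX → F_EXX = 70 ksi.
Total weld length L = 16 in.
Required throat t_e = P × Ω / (0.6 F_EXX × L) = 98.7 × 2.0 / (0.6 × 70 × 16) = 0.2938 in.
Required leg w = t_e / 0.707 = 0.4155 in → use 7/16 in.

w = 7/16 in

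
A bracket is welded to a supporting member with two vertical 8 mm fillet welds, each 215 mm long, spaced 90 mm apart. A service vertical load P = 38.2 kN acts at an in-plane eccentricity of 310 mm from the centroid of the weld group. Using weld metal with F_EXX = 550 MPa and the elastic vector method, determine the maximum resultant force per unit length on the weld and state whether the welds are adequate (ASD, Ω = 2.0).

Total weld length L_w = 430 mm. Treat welds as unit-width lines.
Polar moment about centroid: J = 2[d³/12 + d(b/2)²] = 2[215³/12 + 215×45²] = 2527000 mm³.
Direct shear f_v = P/L_w = 38.2×10³ / 430 = 88.84 N/mm (vertical).
Torsion M = P·e = 38.2×10³ × 310 = 11842000 N·mm.
Critical point at (x, y) = (45, 107.5) from centroid. f_tx = M·y/J = 503.7 N/mm; f_ty = M·x/J = 210.9 N/mm.
Resultant f_max = √[f_tx² + (f_v + f_ty)²] = √[503.7² + (88.84 + 210.9)²] = 586.2 N/mm.
Capacity per unit length: r_n/Ω = (1/2.0) × 0.6 × 550 × (0.707 × 8) = 933.2 N/mm.
586.2 ≤ 933.2 → adequate.

f_max ≈ 586 N/mm; adequate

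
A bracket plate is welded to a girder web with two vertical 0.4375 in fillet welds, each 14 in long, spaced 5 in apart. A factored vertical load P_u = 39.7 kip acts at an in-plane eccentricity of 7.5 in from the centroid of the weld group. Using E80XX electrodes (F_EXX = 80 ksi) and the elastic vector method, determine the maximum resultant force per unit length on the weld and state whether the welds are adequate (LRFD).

f_max ≈ 4.2 kip/in; adequate

Total weld length L_w = 28 in. Treat welds as unit-width lines.
Polar moment about centroid: J = 2[d³/12 + d(b/2)²] = 2[14³/12 + 14×2.5²] = 632.3 in³.
Direct shear f_v = P/L_w = 39.7 / 28 = 1.418 kip/in (vertical).
Torsion M = P·e = 39.7 × 7.5 = 297.75 kip·in.
Critical point at (x, y) = (2.5, 7) from centroid. f_tx = M·y/J = 3.296 kip/in; f_ty = M·x/J = 1.177 kip/in.
Resultant f_max = √[f_tx² + (f_v + f_ty)²] = √[3.296² + (1.418 + 1.177)²] = 4.195 kip/in.
Capacity per unit length: φr_n = 0.75 × 0.6 × 80 × (0.707 × 0.4375) = 11.14 kip/in.
4.195 ≤ 11.14 → adequate.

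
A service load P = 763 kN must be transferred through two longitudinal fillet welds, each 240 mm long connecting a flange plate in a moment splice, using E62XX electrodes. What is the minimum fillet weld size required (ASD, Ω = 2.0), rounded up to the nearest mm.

E62XX → F_EXX = 620 MPa.
Total weld length L = 480 mm.
Required throat t_e = P × Ω / (0.6 F_EXX × L) = 763 × 2.0 / (0.6 × 620 × 480 × 10⁻³) = 8.546 mm.
Required leg w = t_e / 0.707 = 12.09 mm → use 13 mm.

w = 13 mm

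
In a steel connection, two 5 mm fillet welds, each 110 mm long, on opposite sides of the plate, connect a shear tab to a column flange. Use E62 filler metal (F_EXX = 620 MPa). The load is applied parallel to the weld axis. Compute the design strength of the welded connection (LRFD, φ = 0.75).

φR_n ≈ 217 kN

Effective throat t_e = 0.707 × 5 = 3.535 mm.
Total length L = 220 mm; A_we = 3.535 × 220 = 777.7 mm².
F_nw = 0.6 F_EXX = 0.6 × 620 = 372 MPa.
φR_n = 0.75 × 372 × 777.7 × 10⁻³ = 217 kN.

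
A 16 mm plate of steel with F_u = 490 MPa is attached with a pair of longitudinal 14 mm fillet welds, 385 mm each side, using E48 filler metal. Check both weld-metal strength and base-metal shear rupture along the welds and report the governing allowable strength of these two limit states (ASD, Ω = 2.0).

R_n/Ω ≈ 1100 kN (weld metal governs)

E48XX → F_EXX = 480 MPa.
t_e = 0.707 × 14 = 9.898 mm; L = 770 mm.
Weld metal: R_n/Ω = (1/2.0) × 0.6 × 480 × 9.898 × 770 × 10⁻³ = 1097 kN.
Base metal (shear rupture): R_n/Ω = (1/2.0) × 0.6 × 490 × 16 × 770 × 10⁻³ = 1811 kN.
Governing: weld metal.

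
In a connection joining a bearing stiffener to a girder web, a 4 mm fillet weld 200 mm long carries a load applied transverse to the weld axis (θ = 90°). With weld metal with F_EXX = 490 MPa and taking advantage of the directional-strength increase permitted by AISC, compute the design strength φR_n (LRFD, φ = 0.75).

t_e = 0.707 × 4 = 2.828 mm; A_we = 2.828 × 200 = 565.6 mm².
Directional factor: 1.0 + 0.5 sin^1.5(90°) = 1.5.
F_nw = 0.6 × 490 × 1.5 = 441 MPa.
φR_n = 0.75 × 441 × 565.6 × 10⁻³ = 187.1 kN.

φR_n ≈ 187 kN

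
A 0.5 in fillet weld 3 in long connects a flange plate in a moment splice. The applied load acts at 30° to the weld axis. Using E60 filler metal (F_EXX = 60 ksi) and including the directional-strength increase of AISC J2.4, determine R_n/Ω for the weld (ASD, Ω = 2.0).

R_n/Ω ≈ 22.5 kip

t_e = 0.707 × 0.5 = 0.3535 in; A_we = 0.3535 × 3 = 1.06 in².
Directional factor: 1.0 + 0.5 sin^1.5(30°) = 1.177.
F_nw = 0.6 × 60 × 1.177 = 42.36 ksi.
R_n/Ω = (42.36 × 1.06) / 2.0 = 22.46 kip.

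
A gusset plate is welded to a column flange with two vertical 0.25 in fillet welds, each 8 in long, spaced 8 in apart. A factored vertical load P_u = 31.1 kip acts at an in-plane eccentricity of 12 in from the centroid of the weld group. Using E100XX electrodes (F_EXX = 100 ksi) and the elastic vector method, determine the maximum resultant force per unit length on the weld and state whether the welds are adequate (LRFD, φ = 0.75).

f_max ≈ 7.68 kip/in; adequate

Total weld length L_w = 16 in. Treat welds as unit-width lines.
Polar moment about centroid: J = 2[d³/12 + d(b/2)²] = 2[8³/12 + 8×4²] = 341.3 in³.
Direct shear f_v = P/L_w = 31.1 / 16 = 1.944 kip/in (vertical).
Torsion M = P·e = 31.1 × 12 = 373.2 kip·in.
Critical point at (x, y) = (4, 4) from centroid. f_tx = M·y/J = 4.373 kip/in; f_ty = M·x/J = 4.373 kip/in.
Resultant f_max = √[f_tx² + (f_v + f_ty)²] = √[4.373² + (1.944 + 4.373)²] = 7.683 kip/in.
Capacity per unit length: φr_n = 0.75 × 0.6 × 100 × (0.707 × 0.25) = 7.954 kip/in.
7.683 ≤ 7.954 → adequate.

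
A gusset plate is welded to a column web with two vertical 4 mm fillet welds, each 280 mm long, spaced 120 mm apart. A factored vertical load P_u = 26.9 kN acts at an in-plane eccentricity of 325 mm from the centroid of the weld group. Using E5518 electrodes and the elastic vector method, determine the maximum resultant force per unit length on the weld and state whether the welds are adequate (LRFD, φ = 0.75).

E55XX → F_EXX = 550 MPa.
Total weld length L_w = 560 mm. Treat welds as unit-width lines.
Polar moment about centroid: J = 2[d³/12 + d(b/2)²] = 2[280³/12 + 280×60²] = 5675000 mm³.
Direct shear f_v = P/L_w = 26.9×10³ / 560 = 48.04 N/mm (vertical).
Torsion M = P·e = 26.9×10³ × 325 = 8742500 N·mm.
Critical point at (x, y) = (60, 140) from centroid. f_tx = M·y/J = 215.7 N/mm; f_ty = M·x/J = 92.44 N/mm.
Resultant f_max = √[f_tx² + (f_v + f_ty)²] = √[215.7² + (48.04 + 92.44)²] = 257.4 N/mm.
Capacity per unit length: φr_n = 0.75 × 0.6 × 550 × (0.707 × 4) = 699.9 N/mm.
257.4 ≤ 699.9 → adequate.

f_max ≈ 257 N/mm; adequate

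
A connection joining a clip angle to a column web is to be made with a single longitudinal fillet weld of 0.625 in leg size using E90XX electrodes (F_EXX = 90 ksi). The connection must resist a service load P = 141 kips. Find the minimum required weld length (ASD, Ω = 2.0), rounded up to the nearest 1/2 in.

L = 12 in

Throat t_e = 0.707 × 0.625 = 0.4419 in.
r_n/Ω = (0.6 × 90 × 0.4419) / 2.0 = 11.93 kip/in.
L_req = P / (r_n/Ω) = 141 / 11.93 = 11.82 in total.
Round up → use L = 12 in.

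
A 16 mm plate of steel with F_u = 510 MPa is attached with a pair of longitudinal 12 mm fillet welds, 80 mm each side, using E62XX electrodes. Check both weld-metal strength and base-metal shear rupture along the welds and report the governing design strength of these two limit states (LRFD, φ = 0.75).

E62XX → F_EXX = 620 MPa.
t_e = 0.707 × 12 = 8.484 mm; L = 160 mm.
Weld metal: φR_n = 0.75 × 0.6 × 620 × 8.484 × 160 × 10⁻³ = 378.7 kN.
Base metal (shear rupture): φR_n = 0.75 × 0.6 × 510 × 16 × 160 × 10⁻³ = 587.5 kN.
Governing: weld metal.

φR_n ≈ 379 kN (weld metal governs)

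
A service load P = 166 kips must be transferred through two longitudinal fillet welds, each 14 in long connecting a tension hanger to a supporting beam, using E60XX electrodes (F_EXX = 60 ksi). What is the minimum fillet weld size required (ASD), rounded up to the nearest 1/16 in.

Total weld length L = 28 in.
Required throat t_e = P × Ω / (0.6 F_EXX × L) = 166 × 2.0 / (0.6 × 60 × 28) = 0.3294 in.
Required leg w = t_e / 0.707 = 0.4659 in → use 1/2 in.

w = 1/2 in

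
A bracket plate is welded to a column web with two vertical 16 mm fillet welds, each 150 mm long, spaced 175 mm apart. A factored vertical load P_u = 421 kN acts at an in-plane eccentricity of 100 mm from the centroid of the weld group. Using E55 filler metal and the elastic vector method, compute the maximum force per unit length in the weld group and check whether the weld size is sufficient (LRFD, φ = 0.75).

f_max ≈ 2910 N/mm; NOT adequate

E55XX → F_EXX = 550 MPa.
Total weld length L_w = 300 mm. Treat welds as unit-width lines.
Polar moment about centroid: J = 2[d³/12 + d(b/2)²] = 2[150³/12 + 150×87.5²] = 2859000 mm³.
Direct shear f_v = P/L_w = 421×10³ / 300 = 1403 N/mm (vertical).
Torsion M = P·e = 421×10³ × 100 = 42100000 N·mm.
Critical point at (x, y) = (87.5, 75) from centroid. f_tx = M·y/J = 1104 N/mm; f_ty = M·x/J = 1288 N/mm.
Resultant f_max = √[f_tx² + (f_v + f_ty)²] = √[1104² + (1403 + 1288)²] = 2909 N/mm.
Capacity per unit length: φr_n = 0.75 × 0.6 × 550 × (0.707 × 16) = 2800 N/mm.
2909 > 2800 → NOT adequate.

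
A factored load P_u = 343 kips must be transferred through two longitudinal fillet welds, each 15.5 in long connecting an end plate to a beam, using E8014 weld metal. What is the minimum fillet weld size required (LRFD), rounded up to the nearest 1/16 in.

E80XX → F_EXX = 80 ksi.
Total weld length L = 31 in.
Required throat t_e = P_u / (φ × 0.6 F_EXX × L) = 343 / (0.75 × 0.6 × 80 × 31) = 0.3073 in.
Required leg w = t_e / 0.707 = 0.4347 in → use 7/16 in.

w = 7/16 in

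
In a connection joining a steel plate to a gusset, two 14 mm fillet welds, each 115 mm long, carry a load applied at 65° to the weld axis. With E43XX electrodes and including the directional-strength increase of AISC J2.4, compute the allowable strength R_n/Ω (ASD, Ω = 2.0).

E43XX → F_EXX = 430 MPa.
t_e = 0.707 × 14 = 9.898 mm; A_we = 9.898 × 230 = 2277 mm².
Directional factor: 1.0 + 0.5 sin^1.5(65°) = 1.431.
F_nw = 0.6 × 430 × 1.431 = 369.3 MPa.
R_n/Ω = (369.3 × 2277) / 2.0 × 10⁻³ = 420.4 kN.

R_n/Ω ≈ 420 kN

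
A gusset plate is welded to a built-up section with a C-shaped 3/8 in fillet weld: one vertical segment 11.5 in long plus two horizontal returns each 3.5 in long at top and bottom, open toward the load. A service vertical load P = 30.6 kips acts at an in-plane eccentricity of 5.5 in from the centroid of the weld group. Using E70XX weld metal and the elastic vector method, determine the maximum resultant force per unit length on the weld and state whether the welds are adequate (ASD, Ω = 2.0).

E70XX → F_EXX = 70 ksi.
Total weld length L_w = 18.5 in. Treat welds as unit-width lines.
Centroid: x̄ = 2×3.5×1.75 / 18.5 = 0.6622 in from the vertical weld.
Polar moment about centroid: J = I_x + I_y = [11.5³/12 + 2×3.5×5.75²] + [11.5×0.6622² + 2(3.5³/12 + 3.5×1.088²)] = 378.6 in³.
Direct shear f_v = P/L_w = 30.6 / 18.5 = 1.654 kip/in (vertical).
Torsion M = P·e = 30.6 × 5.5 = 168.3 kip·in.
Critical point at (x, y) = (2.838, 5.75) from centroid. f_tx = M·y/J = 2.556 kip/in; f_ty = M·x/J = 1.261 kip/in.
Resultant f_max = √[f_tx² + (f_v + f_ty)²] = √[2.556² + (1.654 + 1.261)²] = 3.877 kip/in.
Capacity per unit length: r_n/Ω = (1/2.0) × 0.6 × 70 × (0.707 × 0.375) = 5.568 kip/in.
3.877 ≤ 5.568 → adequate.

f_max ≈ 3.88 kip/in; adequate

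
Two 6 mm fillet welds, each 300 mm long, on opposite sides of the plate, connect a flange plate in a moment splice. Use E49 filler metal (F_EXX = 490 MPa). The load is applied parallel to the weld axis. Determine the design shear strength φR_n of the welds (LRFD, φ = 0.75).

Effective throat t_e = 0.707 × 6 = 4.242 mm.
Total length L = 600 mm; A_we = 4.242 × 600 = 2545 mm².
F_nw = 0.6 F_EXX = 0.6 × 490 = 294 MPa.
φR_n = 0.75 × 294 × 2545 × 10⁻³ = 561.2 kN.

φR_n ≈ 561 kN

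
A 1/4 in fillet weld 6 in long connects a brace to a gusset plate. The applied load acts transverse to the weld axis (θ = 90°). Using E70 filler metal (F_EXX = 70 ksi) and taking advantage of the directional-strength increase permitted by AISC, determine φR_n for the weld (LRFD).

φR_n ≈ 50.1 kips

t_e = 0.707 × 0.25 = 0.1767 in; A_we = 0.1767 × 6 = 1.06 in².
Directional factor: 1.0 + 0.5 sin^1.5(90°) = 1.5.
F_nw = 0.6 × 70 × 1.5 = 63 ksi.
φR_n = 0.75 × 63 × 1.06 = 50.11 kips.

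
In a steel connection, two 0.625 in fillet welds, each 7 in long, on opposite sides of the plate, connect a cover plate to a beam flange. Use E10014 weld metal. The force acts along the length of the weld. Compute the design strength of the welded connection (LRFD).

φR_n ≈ 278 kip

E100XX → F_EXX = 100 ksi.
Effective throat t_e = 0.707 × 0.625 = 0.4419 in.
Total length L = 14 in; A_we = 0.4419 × 14 = 6.186 in².
F_nw = 0.6 F_EXX = 0.6 × 100 = 60 ksi.
φR_n = 0.75 × 60 × 6.186 = 278.4 kip.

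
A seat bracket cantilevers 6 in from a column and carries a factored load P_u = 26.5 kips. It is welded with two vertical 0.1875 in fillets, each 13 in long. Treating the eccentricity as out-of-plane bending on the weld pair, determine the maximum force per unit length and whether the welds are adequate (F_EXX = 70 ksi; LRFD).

L_w = 2 × 13 = 26 in; section modulus (unit throat) S = 2 × L²/6 = 56.33 in².
Direct shear f_v = P/L_w = 26.5/26 = 1.019 kip/in.
Moment M = P × e = 26.5 × 6 = 159 kip·in; bending f_b = M/S = 2.822 kip/in.
f_max = √(f_v² + f_b²) = √(1.019² + 2.822²) = 3.001 kip/in.
φr_n = 0.75 × 0.6 × 70 × (0.707 × 0.1875) = 4.176 kip/in → adequate.

f_max ≈ 3 kip/in; adequate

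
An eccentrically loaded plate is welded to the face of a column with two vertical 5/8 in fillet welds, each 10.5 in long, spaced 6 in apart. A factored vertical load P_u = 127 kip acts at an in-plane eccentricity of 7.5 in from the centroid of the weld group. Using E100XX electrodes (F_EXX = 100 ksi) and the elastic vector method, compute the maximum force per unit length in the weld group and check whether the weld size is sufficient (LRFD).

Total weld length L_w = 21 in. Treat welds as unit-width lines.
Polar moment about centroid: J = 2[d³/12 + d(b/2)²] = 2[10.5³/12 + 10.5×3²] = 381.9 in³.
Direct shear f_v = P/L_w = 127 / 21 = 6.048 kip/in (vertical).
Torsion M = P·e = 127 × 7.5 = 952.5 kip·in.
Critical point at (x, y) = (3, 5.25) from centroid. f_tx = M·y/J = 13.09 kip/in; f_ty = M·x/J = 7.482 kip/in.
Resultant f_max = √[f_tx² + (f_v + f_ty)²] = √[13.09² + (6.048 + 7.482)²] = 18.83 kip/in.
Capacity per unit length: φr_n = 0.75 × 0.6 × 100 × (0.707 × 0.625) = 19.88 kip/in.
18.83 ≤ 19.88 → adequate.

f_max ≈ 18.8 kip/in; adequate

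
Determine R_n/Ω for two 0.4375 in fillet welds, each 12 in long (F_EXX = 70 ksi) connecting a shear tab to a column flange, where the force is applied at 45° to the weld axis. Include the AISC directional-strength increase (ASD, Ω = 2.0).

t_e = 0.707 × 0.4375 = 0.3093 in; A_we = 0.3093 × 24 = 7.423 in².
Directional factor: 1.0 + 0.5 sin^1.5(45°) = 1.297.
F_nw = 0.6 × 70 × 1.297 = 54.49 ksi.
R_n/Ω = (54.49 × 7.423) / 2.0 = 202.2 kips.

R_n/Ω ≈ 202 kips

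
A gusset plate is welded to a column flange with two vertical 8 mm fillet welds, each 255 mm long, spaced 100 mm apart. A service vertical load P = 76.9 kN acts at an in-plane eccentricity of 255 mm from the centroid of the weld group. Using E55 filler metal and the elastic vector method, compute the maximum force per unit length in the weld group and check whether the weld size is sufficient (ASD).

E55XX → F_EXX = 550 MPa.
Total weld length L_w = 510 mm. Treat welds as unit-width lines.
Polar moment about centroid: J = 2[d³/12 + d(b/2)²] = 2[255³/12 + 255×50²] = 4039000 mm³.
Direct shear f_v = P/L_w = 76.9×10³ / 510 = 150.8 N/mm (vertical).
Torsion M = P·e = 76.9×10³ × 255 = 19610000 N·mm.
Critical point at (x, y) = (50, 127.5) from centroid. f_tx = M·y/J = 619.1 N/mm; f_ty = M·x/J = 242.8 N/mm.
Resultant f_max = √[f_tx² + (f_v + f_ty)²] = √[619.1² + (150.8 + 242.8)²] = 733.6 N/mm.
Capacity per unit length: r_n/Ω = (1/2.0) × 0.6 × 550 × (0.707 × 8) = 933.2 N/mm.
733.6 ≤ 933.2 → adequate.

f_max ≈ 734 N/mm; adequate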